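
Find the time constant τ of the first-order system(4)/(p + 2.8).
First-order system: τ = -1/pole. Pole = -2.8. τ = -1/(-2.8) = 0.3571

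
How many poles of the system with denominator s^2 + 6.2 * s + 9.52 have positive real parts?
s^2 + 6.2*s + 9.52 = (s + 3.4)(s + 2.8). Poles: -2.8, -3.4. RHP poles (Re>0): 0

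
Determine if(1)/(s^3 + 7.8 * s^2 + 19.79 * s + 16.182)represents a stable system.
Denominator: s^3 + 7.8*s^2 + 19.79*s + 16.182 = (s + 2.9)(s + 1.8)(s + 3.1). Poles: -1.8, -2.9, -3.1. All Re(p)<0: Yes (stable)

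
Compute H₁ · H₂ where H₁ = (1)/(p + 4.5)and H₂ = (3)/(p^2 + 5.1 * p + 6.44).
Series: H = H₁ · H₂ = (n₁·n₂)/(d₁·d₂).
Num: n₁·n₂ = 3. Den: d₁·d₂ = p^3 + 9.6*p^2 + 29.39*p + 28.98.
H(p) = (3)/(p^3 + 9.6*p^2 + 29.39*p + 28.98)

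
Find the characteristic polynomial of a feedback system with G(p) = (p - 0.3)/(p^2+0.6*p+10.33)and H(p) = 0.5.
Characteristic poly = G_den * H_den + G_num * H_num = (p^2 + 0.6*p + 10.33) + (0.5*p - 0.15) = p^2 + 1.1*p + 10.18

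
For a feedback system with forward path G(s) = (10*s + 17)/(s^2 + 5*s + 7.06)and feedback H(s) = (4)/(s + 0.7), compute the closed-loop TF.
Closed-loop T = G/(1+GH).
Numerator: G_num * H_den = 10*s^2 + 24*s + 11.9.
Denominator: G_den * H_den + G_num * H_num = (s^3 + 5.7*s^2 + 10.56*s + 4.942) + (40*s + 68) = s^3 + 5.7*s^2 + 50.56*s + 72.942.
T(s) = (10*s^2 + 24*s + 11.9)/(s^3 + 5.7*s^2 + 50.56*s + 72.942)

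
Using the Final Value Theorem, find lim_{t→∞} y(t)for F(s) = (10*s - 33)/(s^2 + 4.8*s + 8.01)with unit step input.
FVT: lim_{t→∞} y(t) = lim_{s→0} s*Y(s) where Y(s) = F(s)/s.
= lim_{s→0} F(s) = F(0) = num(0)/den(0) = -33/8.01 = -4.12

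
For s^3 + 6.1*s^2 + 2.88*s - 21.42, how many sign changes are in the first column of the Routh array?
Routh array:
s^3: [1, 2.88]; s^2: [6.1, -21.42]; s^1: [6.39148]; s^0: [-21.42]
First column: [1, 6.1, 6.39148, -21.42]. Sign changes = 1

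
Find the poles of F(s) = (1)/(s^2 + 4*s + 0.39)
Set denominator = 0: s^2 + 4*s + 0.39 = (s + 3.9)(s + 0.1) = 0 → Poles: -0.1, -3.9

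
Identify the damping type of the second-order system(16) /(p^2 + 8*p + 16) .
Standard form: ωn²/(p²+2ζωn·p+ωn²) gives ωn=4, ζ=1.
Critically damped (ζ = 1)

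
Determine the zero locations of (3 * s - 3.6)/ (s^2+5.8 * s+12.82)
Set numerator = 0: 3*s - 3.6 = 0 → Zeros: 1.2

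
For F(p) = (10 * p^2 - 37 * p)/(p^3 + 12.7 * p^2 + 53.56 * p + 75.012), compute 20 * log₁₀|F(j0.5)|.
Substitute p = j*0.5: F(j0.5) = -0.114581 - 0.215012j.
|F(j0.5)| = sqrt(Re² + Im²) = 0.2436.
20*log₁₀(0.2436) = -12.27 dB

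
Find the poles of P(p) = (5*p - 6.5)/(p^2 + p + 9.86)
Set denominator = 0: p^2 + p + 9.86 = 0 → Poles: -0.5 + 3.1j, -0.5 - 3.1j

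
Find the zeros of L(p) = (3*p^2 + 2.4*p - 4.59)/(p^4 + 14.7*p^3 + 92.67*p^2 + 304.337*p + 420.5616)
Set numerator = 0: 3*p^2 + 2.4*p - 4.59 = 3*(p - 0.9)(p + 1.7) = 0 → Zeros: -1.7, 0.9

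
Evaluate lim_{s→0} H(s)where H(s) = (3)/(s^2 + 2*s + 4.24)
DC gain = H(0) = num(0)/den(0) = 3/4.24 = 0.7075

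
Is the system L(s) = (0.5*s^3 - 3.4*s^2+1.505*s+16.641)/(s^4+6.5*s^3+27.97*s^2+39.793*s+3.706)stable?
Denominator: s^4 + 6.5*s^3 + 27.97*s^2 + 39.793*s + 3.706 = (s + 2)(s + 0.1)(s^2 + 4.4*s + 18.53). Poles: -0.1, -2, -2.2 + 3.7j, -2.2 - 3.7j. All Re(p)<0: Yes (stable)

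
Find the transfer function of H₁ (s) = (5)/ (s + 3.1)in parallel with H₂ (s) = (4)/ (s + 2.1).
Parallel: H = H₁ + H₂ = (n₁·d₂ + n₂·d₁)/(d₁·d₂).
n₁·d₂ = 5*s + 10.5. n₂·d₁ = 4*s + 12.4. Sum = 9*s + 22.9. d₁·d₂ = s^2 + 5.2*s + 6.51.
H(s) = (9*s + 22.9)/(s^2 + 5.2*s + 6.51)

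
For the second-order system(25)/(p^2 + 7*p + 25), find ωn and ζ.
Standard form: ωn²/(p²+2ζωn·p+ωn²).
const=25=ωn² → ωn=5, p coeff=7=2ζωn → ζ=0.7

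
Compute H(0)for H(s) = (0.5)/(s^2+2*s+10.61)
DC gain = H(0) = num(0)/den(0) = 0.5/10.61 = 0.04713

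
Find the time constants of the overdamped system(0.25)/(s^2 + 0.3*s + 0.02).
Overdamped: real poles at -0.1, -0.2. τ = -1/pole → τ₁ = 10, τ₂ = 5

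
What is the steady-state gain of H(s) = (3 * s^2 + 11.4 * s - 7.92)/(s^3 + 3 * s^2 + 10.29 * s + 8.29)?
DC gain = H(0) = num(0)/den(0) = -7.92/8.29 = -0.9554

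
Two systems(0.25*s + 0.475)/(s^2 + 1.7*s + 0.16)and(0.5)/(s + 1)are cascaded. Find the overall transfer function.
Series: H = H₁ · H₂ = (n₁·n₂)/(d₁·d₂).
Num: n₁·n₂ = 0.125*s + 0.2375. Den: d₁·d₂ = s^3 + 2.7*s^2 + 1.86*s + 0.16.
H(s) = (0.125*s + 0.2375)/(s^3 + 2.7*s^2 + 1.86*s + 0.16)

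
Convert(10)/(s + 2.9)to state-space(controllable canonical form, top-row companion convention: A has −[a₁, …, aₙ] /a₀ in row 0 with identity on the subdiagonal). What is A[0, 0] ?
Reachable canonical form for den = s + 2.9: top row of A = -[a₁,a₂,...,aₙ]/a₀, ones on the subdiagonal, zeros elsewhere.
A = [[-2.9]].
A[0,0] = -2.9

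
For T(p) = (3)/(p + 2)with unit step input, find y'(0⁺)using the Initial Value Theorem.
IVT: y'(0⁺) = lim_{p→∞} p²·Y(p) = lim_{p→∞} p·T(p).
deg(num) = 0, deg(den) = 1, relative degree = 1, so p·T(p) → (leading num)/(leading den) = 3/1 = 3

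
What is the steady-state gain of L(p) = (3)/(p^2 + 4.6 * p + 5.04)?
DC gain = L(0) = num(0)/den(0) = 3/5.04 = 0.5952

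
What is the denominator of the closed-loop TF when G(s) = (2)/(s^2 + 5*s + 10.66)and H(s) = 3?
Characteristic poly = G_den * H_den + G_num * H_num = (s^2 + 5*s + 10.66) + (6) = s^2 + 5*s + 16.66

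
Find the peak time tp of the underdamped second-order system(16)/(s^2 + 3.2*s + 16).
Standard form: ωn²/(s²+2ζωn·s+ωn²) → ωn = 4, ζ = 0.4.
ωd = ωn·√(1-ζ²) = 4·√(1-0.4²) = 3.666.
tp = π/ωd = π/3.666 = 0.8569 s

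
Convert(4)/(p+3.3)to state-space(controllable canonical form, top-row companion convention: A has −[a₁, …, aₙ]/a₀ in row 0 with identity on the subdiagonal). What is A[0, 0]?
Reachable canonical form for den = p + 3.3: top row of A = -[a₁,a₂,...,aₙ]/a₀, ones on the subdiagonal, zeros elsewhere.
A = [[-3.3]].
A[0,0] = -3.3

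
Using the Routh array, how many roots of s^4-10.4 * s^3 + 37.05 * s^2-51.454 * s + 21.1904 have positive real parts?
Routh array:
s^4: [1, 37.05, 21.1904]; s^3: [-10.4, -51.454]; s^2: [32.1025, 21.1904]; s^1: [-44.5891]; s^0: [21.1904]
First column: [1, -10.4, 32.1025, -44.5891, 21.1904]. Sign changes = RHP roots = 4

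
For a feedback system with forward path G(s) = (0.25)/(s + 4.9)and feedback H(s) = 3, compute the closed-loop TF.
Closed-loop T = G/(1+GH).
Numerator: G_num * H_den = 0.25.
Denominator: G_den * H_den + G_num * H_num = (s + 4.9) + (0.75) = s + 5.65.
T(s) = (0.25)/(s + 5.65)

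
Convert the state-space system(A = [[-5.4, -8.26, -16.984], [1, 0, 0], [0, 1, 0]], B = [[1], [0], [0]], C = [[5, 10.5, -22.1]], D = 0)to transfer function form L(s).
L(s) = C(sI - A)⁻¹B + D.
Characteristic polynomial det(sI - A) = s^3 + 5.4*s^2 + 8.26*s + 16.984.
Numerator from C·adj(sI-A)·B + D·det(sI-A) = 5*s^2 + 10.5*s - 22.1.
L(s) = (5*s^2 + 10.5*s - 22.1)/(s^3 + 5.4*s^2 + 8.26*s + 16.984)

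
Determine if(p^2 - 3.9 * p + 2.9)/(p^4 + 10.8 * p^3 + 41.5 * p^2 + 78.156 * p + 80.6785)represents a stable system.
Denominator: p^4 + 10.8*p^3 + 41.5*p^2 + 78.156*p + 80.6785 = (p + 3.7)(p + 4.9)(p^2 + 2.2*p + 4.45). Poles: -1.1 + 1.8j, -1.1 - 1.8j, -3.7, -4.9. All Re(p)<0: Yes (stable)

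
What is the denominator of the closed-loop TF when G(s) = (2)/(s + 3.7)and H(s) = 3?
Characteristic poly = G_den * H_den + G_num * H_num = (s + 3.7) + (6) = s + 9.7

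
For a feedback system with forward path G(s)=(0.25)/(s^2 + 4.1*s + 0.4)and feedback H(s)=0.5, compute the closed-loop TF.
Closed-loop T = G/(1+GH).
Numerator: G_num * H_den = 0.25.
Denominator: G_den * H_den + G_num * H_num = (s^2 + 4.1*s + 0.4) + (0.125) = s^2 + 4.1*s + 0.525.
T(s) = (0.25)/(s^2 + 4.1*s + 0.525)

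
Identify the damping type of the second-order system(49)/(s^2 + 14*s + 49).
Standard form: ωn²/(s²+2ζωn·s+ωn²) gives ωn=7, ζ=1.
Critically damped (ζ = 1)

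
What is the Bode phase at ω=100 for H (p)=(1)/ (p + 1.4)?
Substitute p = j*100: H(j100) = 0.000139973 - 0.00999804j.
∠H(j100) = atan2(Im, Re) = atan2(-0.00999804, 0.000139973) = -89.20°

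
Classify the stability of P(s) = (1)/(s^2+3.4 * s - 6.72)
Denominator: s^2 + 3.4*s - 6.72 = (s - 1.4)(s + 4.8). Poles: -4.8, 1.4. Unstable (1 pole(s) in RHP)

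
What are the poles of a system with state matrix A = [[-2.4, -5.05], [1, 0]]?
Eigenvalues solve det(λI - A) = 0.
Characteristic polynomial: λ^2 + 2.4*λ + 5.05 = 0.
Roots: -1.2 + 1.9j, -1.2 - 1.9j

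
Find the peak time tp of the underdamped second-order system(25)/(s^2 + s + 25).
Standard form: ωn²/(s²+2ζωn·s+ωn²) → ωn = 5, ζ = 0.1.
ωd = ωn·√(1-ζ²) = 5·√(1-0.1²) = 4.975.
tp = π/ωd = π/4.975 = 0.6315 s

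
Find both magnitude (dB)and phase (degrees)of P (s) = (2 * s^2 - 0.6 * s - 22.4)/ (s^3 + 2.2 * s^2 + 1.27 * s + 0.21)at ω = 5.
Substitute s = j*5: P(j5) = 0.253092 - 0.493326j.
|P| = 20*log₁₀(sqrt(Re²+Im²)) = -5.12 dB.
∠P = atan2(Im, Re) = -62.84°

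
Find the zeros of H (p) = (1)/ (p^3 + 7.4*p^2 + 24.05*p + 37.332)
Numerator is a nonzero constant (1) → Zeros: none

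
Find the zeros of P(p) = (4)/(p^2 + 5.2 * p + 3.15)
Numerator is a nonzero constant (4) → Zeros: none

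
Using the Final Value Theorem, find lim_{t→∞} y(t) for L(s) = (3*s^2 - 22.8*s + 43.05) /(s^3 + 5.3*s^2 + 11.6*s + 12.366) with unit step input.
FVT: lim_{t→∞} y(t) = lim_{s→0} s*Y(s) where Y(s) = L(s)/s.
= lim_{s→0} L(s) = L(0) = num(0)/den(0) = 43.05/12.366 = 3.481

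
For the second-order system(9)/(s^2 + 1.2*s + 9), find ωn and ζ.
Standard form: ωn²/(s²+2ζωn·s+ωn²).
const=9=ωn² → ωn=3, s coeff=1.2=2ζωn → ζ=0.2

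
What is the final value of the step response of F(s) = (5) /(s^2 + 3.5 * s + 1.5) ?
FVT: lim_{t→∞} y(t) = lim_{s→0} s*Y(s) where Y(s) = F(s)/s.
= lim_{s→0} F(s) = F(0) = num(0)/den(0) = 5/1.5 = 3.333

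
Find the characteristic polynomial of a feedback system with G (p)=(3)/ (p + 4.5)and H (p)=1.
Characteristic poly = G_den * H_den + G_num * H_num = (p + 4.5) + (3) = p + 7.5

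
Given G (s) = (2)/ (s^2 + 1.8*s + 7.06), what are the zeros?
Numerator is a nonzero constant (2) → Zeros: none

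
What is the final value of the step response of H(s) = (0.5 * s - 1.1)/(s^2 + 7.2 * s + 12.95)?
FVT: lim_{t→∞} y(t) = lim_{s→0} s*Y(s) where Y(s) = H(s)/s.
= lim_{s→0} H(s) = H(0) = num(0)/den(0) = -1.1/12.95 = -0.08494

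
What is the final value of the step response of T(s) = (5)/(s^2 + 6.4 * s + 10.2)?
FVT: lim_{t→∞} y(t) = lim_{s→0} s*Y(s) where Y(s) = T(s)/s.
= lim_{s→0} T(s) = T(0) = num(0)/den(0) = 5/10.2 = 0.4902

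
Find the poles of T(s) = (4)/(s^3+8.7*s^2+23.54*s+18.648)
Set denominator = 0: s^3 + 8.7*s^2 + 23.54*s + 18.648 = (s + 3.6)(s + 1.4)(s + 3.7) = 0 → Poles: -1.4, -3.6, -3.7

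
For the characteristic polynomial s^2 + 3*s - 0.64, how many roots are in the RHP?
s^2 + 3*s - 0.64 = (s - 0.2)(s + 3.2). Poles: -3.2, 0.2. RHP poles (Re>0): 1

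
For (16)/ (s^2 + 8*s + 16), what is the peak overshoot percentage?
Standard form: ωn²/(s²+2ζωn·s+ωn²) → ωn = 4, ζ = 1.
ζ ≥ 1, so the response is non-oscillatory: peak overshoot = 0%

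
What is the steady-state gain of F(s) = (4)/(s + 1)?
DC gain = F(0) = num(0)/den(0) = 4/1 = 4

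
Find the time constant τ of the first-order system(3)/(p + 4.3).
First-order system: τ = -1/pole. Pole = -4.3. τ = -1/(-4.3) = 0.2326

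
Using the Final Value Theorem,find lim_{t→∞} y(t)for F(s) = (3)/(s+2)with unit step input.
FVT: lim_{t→∞} y(t) = lim_{s→0} s*Y(s) where Y(s) = F(s)/s.
= lim_{s→0} F(s) = F(0) = num(0)/den(0) = 3/2 = 1.5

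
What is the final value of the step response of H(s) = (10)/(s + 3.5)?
FVT: lim_{t→∞} y(t) = lim_{s→0} s*Y(s) where Y(s) = H(s)/s.
= lim_{s→0} H(s) = H(0) = num(0)/den(0) = 10/3.5 = 2.857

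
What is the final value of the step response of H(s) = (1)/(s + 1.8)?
FVT: lim_{t→∞} y(t) = lim_{s→0} s*Y(s) where Y(s) = H(s)/s.
= lim_{s→0} H(s) = H(0) = num(0)/den(0) = 1/1.8 = 0.5556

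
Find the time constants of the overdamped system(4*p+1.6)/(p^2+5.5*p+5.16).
Overdamped: real poles at -1.2, -4.3. τ = -1/pole → τ₁ = 0.8333, τ₂ = 0.2326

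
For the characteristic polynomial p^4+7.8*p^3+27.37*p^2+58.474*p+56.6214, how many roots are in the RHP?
p^4 + 7.8*p^3 + 27.37*p^2 + 58.474*p + 56.6214 = (p + 3.3)(p + 2.3)(p^2 + 2.2*p + 7.46). Poles: -1.1 + 2.5j, -1.1 - 2.5j, -2.3, -3.3. RHP poles (Re>0): 0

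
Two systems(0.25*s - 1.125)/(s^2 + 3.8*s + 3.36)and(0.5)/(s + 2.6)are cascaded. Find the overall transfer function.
Series: H = H₁ · H₂ = (n₁·n₂)/(d₁·d₂).
Num: n₁·n₂ = 0.125*s - 0.5625. Den: d₁·d₂ = s^3 + 6.4*s^2 + 13.24*s + 8.736.
H(s) = (0.125*s - 0.5625)/(s^3 + 6.4*s^2 + 13.24*s + 8.736)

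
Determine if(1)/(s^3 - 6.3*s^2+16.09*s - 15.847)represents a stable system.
Denominator: s^3 - 6.3*s^2 + 16.09*s - 15.847 = (s - 2.3)(s^2 - 4*s + 6.89). Poles: 2 + 1.7j, 2 - 1.7j, 2.3. All Re(p)<0: No (unstable)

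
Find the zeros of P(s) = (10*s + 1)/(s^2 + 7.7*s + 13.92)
Set numerator = 0: 10*s + 1 = 0 → Zeros: -0.1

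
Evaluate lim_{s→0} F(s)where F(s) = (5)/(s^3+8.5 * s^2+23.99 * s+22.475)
DC gain = F(0) = num(0)/den(0) = 5/22.475 = 0.2225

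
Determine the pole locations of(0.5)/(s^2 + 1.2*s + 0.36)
Set denominator = 0: s^2 + 1.2*s + 0.36 = (s + 0.6)(s + 0.6) = 0 → Poles: -0.6, -0.6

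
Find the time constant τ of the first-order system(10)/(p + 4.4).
First-order system: τ = -1/pole. Pole = -4.4. τ = -1/(-4.4) = 0.2273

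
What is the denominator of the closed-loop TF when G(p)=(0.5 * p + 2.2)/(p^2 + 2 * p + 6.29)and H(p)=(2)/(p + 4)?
Characteristic poly = G_den * H_den + G_num * H_num = (p^3 + 6*p^2 + 14.29*p + 25.16) + (p + 4.4) = p^3 + 6*p^2 + 15.29*p + 29.56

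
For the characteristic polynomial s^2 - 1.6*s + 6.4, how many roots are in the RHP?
Poles: 0.8 + 2.4j, 0.8 - 2.4j. RHP poles (Re>0): 2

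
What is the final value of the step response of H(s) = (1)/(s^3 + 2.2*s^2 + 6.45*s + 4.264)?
FVT: lim_{t→∞} y(t) = lim_{s→0} s*Y(s) where Y(s) = H(s)/s.
= lim_{s→0} H(s) = H(0) = num(0)/den(0) = 1/4.264 = 0.2345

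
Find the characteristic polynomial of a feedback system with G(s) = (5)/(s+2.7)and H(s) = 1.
Characteristic poly = G_den * H_den + G_num * H_num = (s + 2.7) + (5) = s + 7.7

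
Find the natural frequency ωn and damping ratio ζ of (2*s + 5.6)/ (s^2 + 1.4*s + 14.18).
Underdamped: complex pole -0.7 + 3.7j. ωn = |pole| = 3.766, ζ = -Re(pole)/ωn = 0.1859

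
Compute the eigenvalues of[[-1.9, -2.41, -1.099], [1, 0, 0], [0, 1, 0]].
Eigenvalues solve det(λI - A) = 0.
Characteristic polynomial: λ^3 + 1.9*λ^2 + 2.41*λ + 1.099 = 0.
Factor: (λ + 0.7)(λ^2 + 1.2*λ + 1.57) = 0.
Roots: -0.6 + 1.1j, -0.6 - 1.1j, -0.7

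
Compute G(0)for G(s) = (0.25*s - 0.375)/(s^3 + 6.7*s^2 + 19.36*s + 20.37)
DC gain = G(0) = num(0)/den(0) = -0.375/20.37 = -0.01841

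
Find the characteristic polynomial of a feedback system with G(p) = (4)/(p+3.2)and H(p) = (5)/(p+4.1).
Characteristic poly = G_den * H_den + G_num * H_num = (p^2 + 7.3*p + 13.12) + (20) = p^2 + 7.3*p + 33.12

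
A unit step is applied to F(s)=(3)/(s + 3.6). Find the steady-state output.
FVT: lim_{t→∞} y(t) = lim_{s→0} s*Y(s) where Y(s) = F(s)/s.
= lim_{s→0} F(s) = F(0) = num(0)/den(0) = 3/3.6 = 0.8333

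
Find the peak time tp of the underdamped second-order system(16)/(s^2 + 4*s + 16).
Standard form: ωn²/(s²+2ζωn·s+ωn²) → ωn = 4, ζ = 0.5.
ωd = ωn·√(1-ζ²) = 4·√(1-0.5²) = 3.464.
tp = π/ωd = π/3.464 = 0.9069 s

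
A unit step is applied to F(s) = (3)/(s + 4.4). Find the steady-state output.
FVT: lim_{t→∞} y(t) = lim_{s→0} s*Y(s) where Y(s) = F(s)/s.
= lim_{s→0} F(s) = F(0) = num(0)/den(0) = 3/4.4 = 0.6818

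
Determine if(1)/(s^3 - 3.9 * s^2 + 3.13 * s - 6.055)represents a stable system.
Denominator: s^3 - 3.9*s^2 + 3.13*s - 6.055 = (s - 3.5)(s^2 - 0.4*s + 1.73). Poles: 0.2 + 1.3j, 0.2 - 1.3j, 3.5. All Re(p)<0: No (unstable)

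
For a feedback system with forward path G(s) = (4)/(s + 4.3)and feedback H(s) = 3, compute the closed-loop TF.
Closed-loop T = G/(1+GH).
Numerator: G_num * H_den = 4.
Denominator: G_den * H_den + G_num * H_num = (s + 4.3) + (12) = s + 16.3.
T(s) = (4)/(s + 16.3)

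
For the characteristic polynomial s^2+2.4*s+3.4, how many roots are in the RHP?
Poles: -1.2 + 1.4j, -1.2 - 1.4j. RHP poles (Re>0): 0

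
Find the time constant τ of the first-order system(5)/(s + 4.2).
First-order system: τ = -1/pole. Pole = -4.2. τ = -1/(-4.2) = 0.2381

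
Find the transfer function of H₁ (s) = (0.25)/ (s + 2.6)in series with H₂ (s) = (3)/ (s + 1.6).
Series: H = H₁ · H₂ = (n₁·n₂)/(d₁·d₂).
Num: n₁·n₂ = 0.75. Den: d₁·d₂ = s^2 + 4.2*s + 4.16.
H(s) = (0.75)/(s^2 + 4.2*s + 4.16)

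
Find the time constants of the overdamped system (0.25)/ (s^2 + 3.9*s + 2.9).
Overdamped: real poles at -2.9, -1. τ = -1/pole → τ₁ = 0.3448, τ₂ = 1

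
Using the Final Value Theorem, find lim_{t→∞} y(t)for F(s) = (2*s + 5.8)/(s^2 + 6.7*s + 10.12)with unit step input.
FVT: lim_{t→∞} y(t) = lim_{s→0} s*Y(s) where Y(s) = F(s)/s.
= lim_{s→0} F(s) = F(0) = num(0)/den(0) = 5.8/10.12 = 0.5731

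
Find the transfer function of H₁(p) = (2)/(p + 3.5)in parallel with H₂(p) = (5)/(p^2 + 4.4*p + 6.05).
Parallel: H = H₁ + H₂ = (n₁·d₂ + n₂·d₁)/(d₁·d₂).
n₁·d₂ = 2*p^2 + 8.8*p + 12.1. n₂·d₁ = 5*p + 17.5. Sum = 2*p^2 + 13.8*p + 29.6. d₁·d₂ = p^3 + 7.9*p^2 + 21.45*p + 21.175.
H(p) = (2*p^2 + 13.8*p + 29.6)/(p^3 + 7.9*p^2 + 21.45*p + 21.175)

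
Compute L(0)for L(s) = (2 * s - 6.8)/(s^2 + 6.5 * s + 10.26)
DC gain = L(0) = num(0)/den(0) = -6.8/10.26 = -0.6628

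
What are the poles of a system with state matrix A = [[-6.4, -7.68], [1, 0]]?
Eigenvalues solve det(λI - A) = 0.
Characteristic polynomial: λ^2 + 6.4*λ + 7.68 = 0.
Factor: (λ + 1.6)(λ + 4.8) = 0.
Roots: -1.6, -4.8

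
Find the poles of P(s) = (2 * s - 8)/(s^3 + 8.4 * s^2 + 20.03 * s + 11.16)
Set denominator = 0: s^3 + 8.4*s^2 + 20.03*s + 11.16 = (s + 0.8)(s + 3.1)(s + 4.5) = 0 → Poles: -0.8, -3.1, -4.5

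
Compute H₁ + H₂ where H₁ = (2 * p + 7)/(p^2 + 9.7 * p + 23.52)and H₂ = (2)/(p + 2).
Parallel: H = H₁ + H₂ = (n₁·d₂ + n₂·d₁)/(d₁·d₂).
n₁·d₂ = 2*p^2 + 11*p + 14. n₂·d₁ = 2*p^2 + 19.4*p + 47.04. Sum = 4*p^2 + 30.4*p + 61.04. d₁·d₂ = p^3 + 11.7*p^2 + 42.92*p + 47.04.
H(p) = (4*p^2 + 30.4*p + 61.04)/(p^3 + 11.7*p^2 + 42.92*p + 47.04)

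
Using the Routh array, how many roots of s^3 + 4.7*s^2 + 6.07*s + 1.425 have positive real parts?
Routh array:
s^3: [1, 6.07]; s^2: [4.7, 1.425]; s^1: [5.76681]; s^0: [1.425]
First column: [1, 4.7, 5.76681, 1.425]. Sign changes = RHP roots = 0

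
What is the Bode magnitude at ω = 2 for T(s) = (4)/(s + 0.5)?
Substitute s = j*2: T(j2) = 0.470588 - 1.88235j.
|T(j2)| = sqrt(Re² + Im²) = 1.94.
20*log₁₀(1.94) = 5.76 dB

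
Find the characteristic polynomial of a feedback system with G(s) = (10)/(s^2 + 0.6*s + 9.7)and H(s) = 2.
Characteristic poly = G_den * H_den + G_num * H_num = (s^2 + 0.6*s + 9.7) + (20) = s^2 + 0.6*s + 29.7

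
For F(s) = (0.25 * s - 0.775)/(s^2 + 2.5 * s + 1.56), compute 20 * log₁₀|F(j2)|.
Substitute s = j*2: F(j2) = 0.141857 + 0.0857735j.
|F(j2)| = sqrt(Re² + Im²) = 0.1658.
20*log₁₀(0.1658) = -15.61 dB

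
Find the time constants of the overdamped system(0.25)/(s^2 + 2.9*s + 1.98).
Overdamped: real poles at -1.8, -1.1. τ = -1/pole → τ₁ = 0.5556, τ₂ = 0.9091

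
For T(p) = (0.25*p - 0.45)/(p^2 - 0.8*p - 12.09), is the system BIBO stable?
Denominator: p^2 - 0.8*p - 12.09 = (p - 3.9)(p + 3.1). Poles: -3.1, 3.9. All Re(p)<0: No (unstable)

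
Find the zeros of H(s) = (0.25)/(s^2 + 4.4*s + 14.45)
Numerator is a nonzero constant (0.25) → Zeros: none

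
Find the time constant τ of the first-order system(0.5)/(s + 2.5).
First-order system: τ = -1/pole. Pole = -2.5. τ = -1/(-2.5) = 0.4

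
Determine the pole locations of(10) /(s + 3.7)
Set denominator = 0: s + 3.7 = 0 → Poles: -3.7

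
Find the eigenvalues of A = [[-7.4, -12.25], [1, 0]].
Eigenvalues solve det(λI - A) = 0.
Characteristic polynomial: λ^2 + 7.4*λ + 12.25 = 0.
Factor: (λ + 4.9)(λ + 2.5) = 0.
Roots: -2.5, -4.9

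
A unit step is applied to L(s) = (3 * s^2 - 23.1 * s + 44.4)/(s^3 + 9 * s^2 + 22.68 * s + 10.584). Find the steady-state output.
FVT: lim_{t→∞} y(t) = lim_{s→0} s*Y(s) where Y(s) = L(s)/s.
= lim_{s→0} L(s) = L(0) = num(0)/den(0) = 44.4/10.584 = 4.195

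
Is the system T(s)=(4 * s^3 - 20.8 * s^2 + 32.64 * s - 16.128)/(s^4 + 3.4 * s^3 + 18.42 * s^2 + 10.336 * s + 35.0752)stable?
Denominator: s^4 + 3.4*s^3 + 18.42*s^2 + 10.336*s + 35.0752 = (s^2 + 3.2*s + 15.52)(s^2 + 0.2*s + 2.26). Poles: -0.1 + 1.5j, -0.1 - 1.5j, -1.6 + 3.6j, -1.6 - 3.6j. All Re(p)<0: Yes (stable)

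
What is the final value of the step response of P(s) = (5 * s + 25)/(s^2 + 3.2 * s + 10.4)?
FVT: lim_{t→∞} y(t) = lim_{s→0} s*Y(s) where Y(s) = P(s)/s.
= lim_{s→0} P(s) = P(0) = num(0)/den(0) = 25/10.4 = 2.404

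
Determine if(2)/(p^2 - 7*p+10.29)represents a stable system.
Denominator: p^2 - 7*p + 10.29 = (p - 4.9)(p - 2.1). Poles: 2.1, 4.9. All Re(p)<0: No (unstable)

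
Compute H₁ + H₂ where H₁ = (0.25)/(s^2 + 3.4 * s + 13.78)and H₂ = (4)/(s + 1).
Parallel: H = H₁ + H₂ = (n₁·d₂ + n₂·d₁)/(d₁·d₂).
n₁·d₂ = 0.25*s + 0.25. n₂·d₁ = 4*s^2 + 13.6*s + 55.12. Sum = 4*s^2 + 13.85*s + 55.37. d₁·d₂ = s^3 + 4.4*s^2 + 17.18*s + 13.78.
H(s) = (4*s^2 + 13.85*s + 55.37)/(s^3 + 4.4*s^2 + 17.18*s + 13.78)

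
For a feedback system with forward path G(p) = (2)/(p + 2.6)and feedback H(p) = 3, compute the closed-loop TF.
Closed-loop T = G/(1+GH).
Numerator: G_num * H_den = 2.
Denominator: G_den * H_den + G_num * H_num = (p + 2.6) + (6) = p + 8.6.
T(p) = (2)/(p + 8.6)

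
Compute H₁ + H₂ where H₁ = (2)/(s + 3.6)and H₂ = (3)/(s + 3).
Parallel: H = H₁ + H₂ = (n₁·d₂ + n₂·d₁)/(d₁·d₂).
n₁·d₂ = 2*s + 6. n₂·d₁ = 3*s + 10.8. Sum = 5*s + 16.8. d₁·d₂ = s^2 + 6.6*s + 10.8.
H(s) = (5*s + 16.8)/(s^2 + 6.6*s + 10.8)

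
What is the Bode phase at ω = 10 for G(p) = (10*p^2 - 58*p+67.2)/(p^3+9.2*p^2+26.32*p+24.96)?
Substitute p = j*10: G(j10) = 0.939185 - 0.125125j.
∠G(j10) = atan2(Im, Re) = atan2(-0.125125, 0.939185) = -7.59° (principal value).
Summing the individual angle contributions Σ∠(j10 − zᵢ) − Σ∠(j10 − pₖ) over the 2 zero(s) and 3 pole(s), each followed continuously from ω = 0 (DC phase referenced to (−180°, 180°]), gives -367.59°, i.e. the principal value - 360°. Continuous Bode phase = -367.59°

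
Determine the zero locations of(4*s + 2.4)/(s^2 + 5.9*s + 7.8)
Set numerator = 0: 4*s + 2.4 = 0 → Zeros: -0.6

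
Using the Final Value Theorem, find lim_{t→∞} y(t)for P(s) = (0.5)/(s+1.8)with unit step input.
FVT: lim_{t→∞} y(t) = lim_{s→0} s*Y(s) where Y(s) = P(s)/s.
= lim_{s→0} P(s) = P(0) = num(0)/den(0) = 0.5/1.8 = 0.2778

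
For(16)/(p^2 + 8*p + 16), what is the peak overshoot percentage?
Standard form: ωn²/(p²+2ζωn·p+ωn²) → ωn = 4, ζ = 1.
ζ ≥ 1, so the response is non-oscillatory: peak overshoot = 0%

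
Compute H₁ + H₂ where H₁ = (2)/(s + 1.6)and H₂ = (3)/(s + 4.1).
Parallel: H = H₁ + H₂ = (n₁·d₂ + n₂·d₁)/(d₁·d₂).
n₁·d₂ = 2*s + 8.2. n₂·d₁ = 3*s + 4.8. Sum = 5*s + 13. d₁·d₂ = s^2 + 5.7*s + 6.56.
H(s) = (5*s + 13)/(s^2 + 5.7*s + 6.56)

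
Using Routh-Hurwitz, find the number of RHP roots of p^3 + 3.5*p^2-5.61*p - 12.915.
Routh array:
p^3: [1, -5.61]; p^2: [3.5, -12.915]; p^1: [-1.92]; p^0: [-12.915]
First column: [1, 3.5, -1.92, -12.915]. Sign changes = RHP roots = 1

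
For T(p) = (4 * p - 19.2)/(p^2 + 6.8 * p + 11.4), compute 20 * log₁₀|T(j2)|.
Substitute p = j*2: T(j2) = -0.138829 + 1.33623j.
|T(j2)| = sqrt(Re² + Im²) = 1.343.
20*log₁₀(1.343) = 2.56 dB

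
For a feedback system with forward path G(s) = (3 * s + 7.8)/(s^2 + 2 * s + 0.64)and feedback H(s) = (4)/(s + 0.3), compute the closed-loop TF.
Closed-loop T = G/(1+GH).
Numerator: G_num * H_den = 3*s^2 + 8.7*s + 2.34.
Denominator: G_den * H_den + G_num * H_num = (s^3 + 2.3*s^2 + 1.24*s + 0.192) + (12*s + 31.2) = s^3 + 2.3*s^2 + 13.24*s + 31.392.
T(s) = (3*s^2 + 8.7*s + 2.34)/(s^3 + 2.3*s^2 + 13.24*s + 31.392)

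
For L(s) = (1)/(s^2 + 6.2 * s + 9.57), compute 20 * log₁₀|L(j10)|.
Substitute s = j*10: L(j10) = -0.0075223 - 0.00515739j.
|L(j10)| = sqrt(Re² + Im²) = 0.009121.
20*log₁₀(0.009121) = -40.80 dB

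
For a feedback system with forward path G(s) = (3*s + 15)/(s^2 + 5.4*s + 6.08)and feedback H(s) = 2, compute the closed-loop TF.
Closed-loop T = G/(1+GH).
Numerator: G_num * H_den = 3*s + 15.
Denominator: G_den * H_den + G_num * H_num = (s^2 + 5.4*s + 6.08) + (6*s + 30) = s^2 + 11.4*s + 36.08.
T(s) = (3*s + 15)/(s^2 + 11.4*s + 36.08)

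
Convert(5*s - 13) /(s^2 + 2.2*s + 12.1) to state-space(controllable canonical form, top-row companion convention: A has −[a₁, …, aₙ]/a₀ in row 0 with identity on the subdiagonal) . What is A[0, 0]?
Reachable canonical form for den = s^2 + 2.2*s + 12.1: top row of A = -[a₁,a₂,...,aₙ]/a₀, ones on the subdiagonal, zeros elsewhere.
A = [[-2.2, -12.1], [1, 0]].
A[0,0] = -2.2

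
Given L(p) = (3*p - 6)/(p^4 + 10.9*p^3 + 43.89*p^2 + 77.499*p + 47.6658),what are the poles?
Set denominator = 0: p^4 + 10.9*p^3 + 43.89*p^2 + 77.499*p + 47.6658 = (p + 1.3)(p + 4.2)(p^2 + 5.4*p + 8.73) = 0 → Poles: -1.3, -2.7 + 1.2j, -2.7 - 1.2j, -4.2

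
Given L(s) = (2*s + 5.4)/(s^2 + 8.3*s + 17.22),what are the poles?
Set denominator = 0: s^2 + 8.3*s + 17.22 = (s + 4.2)(s + 4.1) = 0 → Poles: -4.1, -4.2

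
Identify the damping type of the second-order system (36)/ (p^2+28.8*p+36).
Standard form: ωn²/(p²+2ζωn·p+ωn²) gives ωn=6, ζ=2.4.
Overdamped (ζ = 2.4 > 1)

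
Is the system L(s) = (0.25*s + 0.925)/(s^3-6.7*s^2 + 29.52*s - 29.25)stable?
Denominator: s^3 - 6.7*s^2 + 29.52*s - 29.25 = (s - 1.3)(s^2 - 5.4*s + 22.5). Poles: 1.3, 2.7 + 3.9j, 2.7 - 3.9j. All Re(p)<0: No (unstable)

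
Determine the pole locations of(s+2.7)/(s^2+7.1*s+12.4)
Set denominator = 0: s^2 + 7.1*s + 12.4 = (s + 4)(s + 3.1) = 0 → Poles: -3.1, -4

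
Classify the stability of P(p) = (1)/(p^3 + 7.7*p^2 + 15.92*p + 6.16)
Denominator: p^3 + 7.7*p^2 + 15.92*p + 6.16 = (p + 4.4)(p + 2.8)(p + 0.5). Poles: -0.5, -2.8, -4.4. Stable (all poles in LHP)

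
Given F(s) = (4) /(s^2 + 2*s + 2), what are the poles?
Set denominator = 0: s^2 + 2*s + 2 = 0 → Poles: -1 + 1j, -1 - 1j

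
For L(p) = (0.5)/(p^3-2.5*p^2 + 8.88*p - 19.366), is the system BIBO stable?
Denominator: p^3 - 2.5*p^2 + 8.88*p - 19.366 = (p - 2.3)(p^2 - 0.2*p + 8.42). Poles: 0.1 + 2.9j, 0.1 - 2.9j, 2.3. All Re(p)<0: No (unstable)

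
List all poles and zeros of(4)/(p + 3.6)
Set denominator = 0: p + 3.6 = 0 → Poles: -3.6
Numerator is a nonzero constant (4) → Zeros: none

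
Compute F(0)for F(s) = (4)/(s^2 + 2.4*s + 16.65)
DC gain = F(0) = num(0)/den(0) = 4/16.65 = 0.2402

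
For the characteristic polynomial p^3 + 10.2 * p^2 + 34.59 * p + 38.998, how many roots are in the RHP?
p^3 + 10.2*p^2 + 34.59*p + 38.998 = (p + 3.7)(p + 3.4)(p + 3.1). Poles: -3.1, -3.4, -3.7. RHP poles (Re>0): 0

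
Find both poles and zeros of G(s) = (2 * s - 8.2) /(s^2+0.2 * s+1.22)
Set denominator = 0: s^2 + 0.2*s + 1.22 = 0 → Poles: -0.1 + 1.1j, -0.1 - 1.1j
Set numerator = 0: 2*s - 8.2 = 0 → Zeros: 4.1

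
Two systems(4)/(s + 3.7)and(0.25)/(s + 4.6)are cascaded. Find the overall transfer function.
Series: H = H₁ · H₂ = (n₁·n₂)/(d₁·d₂).
Num: n₁·n₂ = 1. Den: d₁·d₂ = s^2 + 8.3*s + 17.02.
H(s) = (1)/(s^2 + 8.3*s + 17.02)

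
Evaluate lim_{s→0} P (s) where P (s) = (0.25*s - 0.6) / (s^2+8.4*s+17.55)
DC gain = P(0) = num(0)/den(0) = -0.6/17.55 = -0.03419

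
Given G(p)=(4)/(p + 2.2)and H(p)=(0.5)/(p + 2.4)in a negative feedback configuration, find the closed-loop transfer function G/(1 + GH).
Closed-loop T = G/(1+GH).
Numerator: G_num * H_den = 4*p + 9.6.
Denominator: G_den * H_den + G_num * H_num = (p^2 + 4.6*p + 5.28) + (2) = p^2 + 4.6*p + 7.28.
T(p) = (4*p + 9.6)/(p^2 + 4.6*p + 7.28)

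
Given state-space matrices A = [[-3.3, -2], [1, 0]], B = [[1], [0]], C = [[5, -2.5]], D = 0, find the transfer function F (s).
F(s) = C(sI - A)⁻¹B + D.
Characteristic polynomial det(sI - A) = s^2 + 3.3*s + 2.
Numerator from C·adj(sI-A)·B + D·det(sI-A) = 5*s - 2.5.
F(s) = (5*s - 2.5)/(s^2 + 3.3*s + 2)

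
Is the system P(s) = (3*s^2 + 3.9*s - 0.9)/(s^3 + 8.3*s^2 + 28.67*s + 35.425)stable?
Denominator: s^3 + 8.3*s^2 + 28.67*s + 35.425 = (s + 2.5)(s^2 + 5.8*s + 14.17). Poles: -2.5, -2.9 + 2.4j, -2.9 - 2.4j. All Re(p)<0: Yes (stable)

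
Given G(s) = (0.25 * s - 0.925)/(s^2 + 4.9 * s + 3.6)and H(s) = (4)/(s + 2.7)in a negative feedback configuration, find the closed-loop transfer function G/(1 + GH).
Closed-loop T = G/(1+GH).
Numerator: G_num * H_den = 0.25*s^2 - 0.25*s - 2.4975.
Denominator: G_den * H_den + G_num * H_num = (s^3 + 7.6*s^2 + 16.83*s + 9.72) + (s - 3.7) = s^3 + 7.6*s^2 + 17.83*s + 6.02.
T(s) = (0.25*s^2 - 0.25*s - 2.4975)/(s^3 + 7.6*s^2 + 17.83*s + 6.02)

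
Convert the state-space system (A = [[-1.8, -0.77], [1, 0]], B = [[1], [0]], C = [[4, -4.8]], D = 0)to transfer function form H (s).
H(s) = C(sI - A)⁻¹B + D.
Characteristic polynomial det(sI - A) = s^2 + 1.8*s + 0.77.
Numerator from C·adj(sI-A)·B + D·det(sI-A) = 4*s - 4.8.
H(s) = (4*s - 4.8)/(s^2 + 1.8*s + 0.77)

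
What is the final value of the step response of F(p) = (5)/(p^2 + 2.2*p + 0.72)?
FVT: lim_{t→∞} y(t) = lim_{p→0} p*Y(p) where Y(p) = F(p)/p.
= lim_{p→0} F(p) = F(0) = num(0)/den(0) = 5/0.72 = 6.944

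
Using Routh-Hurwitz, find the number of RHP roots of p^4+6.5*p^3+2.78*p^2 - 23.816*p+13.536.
Routh array:
p^4: [1, 2.78, 13.536]; p^3: [6.5, -23.816]; p^2: [6.444, 13.536]; p^1: [-37.4696]; p^0: [13.536]
First column: [1, 6.5, 6.444, -37.4696, 13.536]. Sign changes = RHP roots = 2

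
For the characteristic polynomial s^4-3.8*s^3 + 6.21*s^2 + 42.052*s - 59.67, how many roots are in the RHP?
s^4 - 3.8*s^3 + 6.21*s^2 + 42.052*s - 59.67 = (s - 1.3)(s + 2.7)(s^2 - 5.2*s + 17). Poles: -2.7, 1.3, 2.6 + 3.2j, 2.6 - 3.2j. RHP poles (Re>0): 3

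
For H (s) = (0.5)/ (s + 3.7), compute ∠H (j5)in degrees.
Substitute s = j*5: H(j5) = 0.047816 - 0.0646162j.
∠H(j5) = atan2(Im, Re) = atan2(-0.0646162, 0.047816) = -53.50°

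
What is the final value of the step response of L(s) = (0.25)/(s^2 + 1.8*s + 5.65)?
FVT: lim_{t→∞} y(t) = lim_{s→0} s*Y(s) where Y(s) = L(s)/s.
= lim_{s→0} L(s) = L(0) = num(0)/den(0) = 0.25/5.65 = 0.04425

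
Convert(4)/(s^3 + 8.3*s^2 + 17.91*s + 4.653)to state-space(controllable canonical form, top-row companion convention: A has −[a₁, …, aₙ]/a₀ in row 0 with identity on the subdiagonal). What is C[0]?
Reachable canonical form: C = numerator coefficients (right-aligned, zero-padded to length n).
num = 4, C = [[0, 0, 4]].
C[0] = 0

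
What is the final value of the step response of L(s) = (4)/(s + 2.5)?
FVT: lim_{t→∞} y(t) = lim_{s→0} s*Y(s) where Y(s) = L(s)/s.
= lim_{s→0} L(s) = L(0) = num(0)/den(0) = 4/2.5 = 1.6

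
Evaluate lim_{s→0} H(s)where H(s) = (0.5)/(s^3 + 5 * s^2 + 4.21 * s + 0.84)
DC gain = H(0) = num(0)/den(0) = 0.5/0.84 = 0.5952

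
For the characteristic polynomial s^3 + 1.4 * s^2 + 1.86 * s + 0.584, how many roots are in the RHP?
s^3 + 1.4*s^2 + 1.86*s + 0.584 = (s + 0.4)(s^2 + s + 1.46). Poles: -0.4, -0.5 + 1.1j, -0.5 - 1.1j. RHP poles (Re>0): 0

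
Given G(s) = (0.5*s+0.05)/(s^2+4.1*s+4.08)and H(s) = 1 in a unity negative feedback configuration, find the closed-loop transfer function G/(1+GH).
Closed-loop T = G/(1+GH).
Numerator: G_num * H_den = 0.5*s + 0.05.
Denominator: G_den * H_den + G_num * H_num = (s^2 + 4.1*s + 4.08) + (0.5*s + 0.05) = s^2 + 4.6*s + 4.13.
T(s) = (0.5*s + 0.05)/(s^2 + 4.6*s + 4.13)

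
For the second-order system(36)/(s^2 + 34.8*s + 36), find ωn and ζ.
Standard form: ωn²/(s²+2ζωn·s+ωn²).
const=36=ωn² → ωn=6, s coeff=34.8=2ζωn → ζ=2.9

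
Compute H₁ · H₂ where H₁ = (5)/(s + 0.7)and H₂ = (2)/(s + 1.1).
Series: H = H₁ · H₂ = (n₁·n₂)/(d₁·d₂).
Num: n₁·n₂ = 10. Den: d₁·d₂ = s^2 + 1.8*s + 0.77.
H(s) = (10)/(s^2 + 1.8*s + 0.77)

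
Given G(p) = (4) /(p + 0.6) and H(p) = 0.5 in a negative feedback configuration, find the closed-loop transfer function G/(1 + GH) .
Closed-loop T = G/(1+GH).
Numerator: G_num * H_den = 4.
Denominator: G_den * H_den + G_num * H_num = (p + 0.6) + (2) = p + 2.6.
T(p) = (4)/(p + 2.6)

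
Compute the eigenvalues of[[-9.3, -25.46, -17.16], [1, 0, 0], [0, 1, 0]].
Eigenvalues solve det(λI - A) = 0.
Characteristic polynomial: λ^3 + 9.3*λ^2 + 25.46*λ + 17.16 = 0.
Factor: (λ + 1)(λ + 3.9)(λ + 4.4) = 0.
Roots: -1, -3.9, -4.4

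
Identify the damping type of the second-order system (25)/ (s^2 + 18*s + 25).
Standard form: ωn²/(s²+2ζωn·s+ωn²) gives ωn=5, ζ=1.8.
Overdamped (ζ = 1.8 > 1)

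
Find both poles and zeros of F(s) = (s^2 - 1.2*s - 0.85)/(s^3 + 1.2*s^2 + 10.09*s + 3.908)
Set denominator = 0: s^3 + 1.2*s^2 + 10.09*s + 3.908 = (s + 0.4)(s^2 + 0.8*s + 9.77) = 0 → Poles: -0.4, -0.4 + 3.1j, -0.4 - 3.1j
Set numerator = 0: s^2 - 1.2*s - 0.85 = (s + 0.5)(s - 1.7) = 0 → Zeros: -0.5, 1.7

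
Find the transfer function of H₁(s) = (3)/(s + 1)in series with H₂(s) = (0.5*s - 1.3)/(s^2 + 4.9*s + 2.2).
Series: H = H₁ · H₂ = (n₁·n₂)/(d₁·d₂).
Num: n₁·n₂ = 1.5*s - 3.9. Den: d₁·d₂ = s^3 + 5.9*s^2 + 7.1*s + 2.2.
H(s) = (1.5*s - 3.9)/(s^3 + 5.9*s^2 + 7.1*s + 2.2)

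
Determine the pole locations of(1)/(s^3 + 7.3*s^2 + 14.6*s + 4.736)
Set denominator = 0: s^3 + 7.3*s^2 + 14.6*s + 4.736 = (s + 0.4)(s + 3.7)(s + 3.2) = 0 → Poles: -0.4, -3.2, -3.7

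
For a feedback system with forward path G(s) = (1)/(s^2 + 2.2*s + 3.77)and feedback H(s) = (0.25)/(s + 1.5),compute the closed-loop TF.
Closed-loop T = G/(1+GH).
Numerator: G_num * H_den = s + 1.5.
Denominator: G_den * H_den + G_num * H_num = (s^3 + 3.7*s^2 + 7.07*s + 5.655) + (0.25) = s^3 + 3.7*s^2 + 7.07*s + 5.905.
T(s) = (s + 1.5)/(s^3 + 3.7*s^2 + 7.07*s + 5.905)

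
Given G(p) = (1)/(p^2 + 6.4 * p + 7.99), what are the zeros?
Numerator is a nonzero constant (1) → Zeros: none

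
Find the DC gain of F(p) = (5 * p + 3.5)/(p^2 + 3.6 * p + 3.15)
DC gain = F(0) = num(0)/den(0) = 3.5/3.15 = 1.111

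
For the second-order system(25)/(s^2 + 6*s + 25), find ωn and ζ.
Standard form: ωn²/(s²+2ζωn·s+ωn²).
const=25=ωn² → ωn=5, s coeff=6=2ζωn → ζ=0.6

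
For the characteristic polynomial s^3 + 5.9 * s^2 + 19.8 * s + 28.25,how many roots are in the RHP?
s^3 + 5.9*s^2 + 19.8*s + 28.25 = (s + 2.5)(s^2 + 3.4*s + 11.3). Poles: -1.7 + 2.9j, -1.7 - 2.9j, -2.5. RHP poles (Re>0): 0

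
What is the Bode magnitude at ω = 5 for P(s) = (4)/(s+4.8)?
Substitute s = j*5: P(j5) = 0.399667 - 0.41632j.
|P(j5)| = sqrt(Re² + Im²) = 0.5771.
20*log₁₀(0.5771) = -4.77 dB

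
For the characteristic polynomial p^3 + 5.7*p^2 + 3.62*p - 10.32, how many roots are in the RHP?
p^3 + 5.7*p^2 + 3.62*p - 10.32 = (p - 1)(p + 4.3)(p + 2.4). Poles: -2.4, -4.3, 1. RHP poles (Re>0): 1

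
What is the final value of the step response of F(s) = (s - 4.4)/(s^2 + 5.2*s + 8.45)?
FVT: lim_{t→∞} y(t) = lim_{s→0} s*Y(s) where Y(s) = F(s)/s.
= lim_{s→0} F(s) = F(0) = num(0)/den(0) = -4.4/8.45 = -0.5207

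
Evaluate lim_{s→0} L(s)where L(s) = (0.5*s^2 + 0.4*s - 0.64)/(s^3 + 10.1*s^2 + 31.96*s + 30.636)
DC gain = L(0) = num(0)/den(0) = -0.64/30.636 = -0.02089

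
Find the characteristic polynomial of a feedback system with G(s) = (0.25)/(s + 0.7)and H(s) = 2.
Characteristic poly = G_den * H_den + G_num * H_num = (s + 0.7) + (0.5) = s + 1.2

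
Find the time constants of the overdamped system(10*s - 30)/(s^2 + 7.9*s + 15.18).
Overdamped: real poles at -4.6, -3.3. τ = -1/pole → τ₁ = 0.2174, τ₂ = 0.303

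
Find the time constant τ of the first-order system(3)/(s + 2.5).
First-order system: τ = -1/pole. Pole = -2.5. τ = -1/(-2.5) = 0.4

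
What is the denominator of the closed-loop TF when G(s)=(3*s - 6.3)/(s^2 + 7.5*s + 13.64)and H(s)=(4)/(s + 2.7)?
Characteristic poly = G_den * H_den + G_num * H_num = (s^3 + 10.2*s^2 + 33.89*s + 36.828) + (12*s - 25.2) = s^3 + 10.2*s^2 + 45.89*s + 11.628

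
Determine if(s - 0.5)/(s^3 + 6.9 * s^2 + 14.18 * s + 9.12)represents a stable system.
Denominator: s^3 + 6.9*s^2 + 14.18*s + 9.12 = (s + 1.6)(s + 1.5)(s + 3.8). Poles: -1.5, -1.6, -3.8. All Re(p)<0: Yes (stable)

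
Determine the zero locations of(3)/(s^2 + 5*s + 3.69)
Numerator is a nonzero constant (3) → Zeros: none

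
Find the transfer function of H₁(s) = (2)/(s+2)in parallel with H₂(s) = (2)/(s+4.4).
Parallel: H = H₁ + H₂ = (n₁·d₂ + n₂·d₁)/(d₁·d₂).
n₁·d₂ = 2*s + 8.8. n₂·d₁ = 2*s + 4. Sum = 4*s + 12.8. d₁·d₂ = s^2 + 6.4*s + 8.8.
H(s) = (4*s + 12.8)/(s^2 + 6.4*s + 8.8)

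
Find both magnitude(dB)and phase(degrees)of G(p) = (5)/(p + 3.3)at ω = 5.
Substitute p = j*5: G(j5) = 0.459738 - 0.696573j.
|G| = 20*log₁₀(sqrt(Re²+Im²)) = -1.57 dB.
∠G = atan2(Im, Re) = -56.58°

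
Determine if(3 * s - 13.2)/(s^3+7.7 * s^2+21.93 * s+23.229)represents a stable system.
Denominator: s^3 + 7.7*s^2 + 21.93*s + 23.229 = (s + 2.9)(s^2 + 4.8*s + 8.01). Poles: -2.4 + 1.5j, -2.4 - 1.5j, -2.9. All Re(p)<0: Yes (stable)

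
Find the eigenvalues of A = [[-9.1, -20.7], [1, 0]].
Eigenvalues solve det(λI - A) = 0.
Characteristic polynomial: λ^2 + 9.1*λ + 20.7 = 0.
Factor: (λ + 4.6)(λ + 4.5) = 0.
Roots: -4.5, -4.6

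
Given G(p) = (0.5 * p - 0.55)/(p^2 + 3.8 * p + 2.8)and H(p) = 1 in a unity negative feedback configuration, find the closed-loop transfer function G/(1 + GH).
Closed-loop T = G/(1+GH).
Numerator: G_num * H_den = 0.5*p - 0.55.
Denominator: G_den * H_den + G_num * H_num = (p^2 + 3.8*p + 2.8) + (0.5*p - 0.55) = p^2 + 4.3*p + 2.25.
T(p) = (0.5*p - 0.55)/(p^2 + 4.3*p + 2.25)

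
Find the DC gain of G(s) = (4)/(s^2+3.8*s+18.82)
DC gain = G(0) = num(0)/den(0) = 4/18.82 = 0.2125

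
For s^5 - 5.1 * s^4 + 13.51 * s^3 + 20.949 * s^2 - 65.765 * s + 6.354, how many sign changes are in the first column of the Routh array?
Routh array:
s^5: [1, 13.51, -65.765]; s^4: [-5.1, 20.949, 6.354]; s^3: [17.6176, -64.5191]; s^2: [2.27185, 6.354]; s^1: [-113.793]; s^0: [6.354]
First column: [1, -5.1, 17.6176, 2.27185, -113.793, 6.354]. Sign changes = 4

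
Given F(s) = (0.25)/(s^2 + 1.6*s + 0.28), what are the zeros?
Numerator is a nonzero constant (0.25) → Zeros: none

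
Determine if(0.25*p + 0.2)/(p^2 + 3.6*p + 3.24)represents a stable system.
Denominator: p^2 + 3.6*p + 3.24 = (p + 1.8)(p + 1.8). Poles: -1.8, -1.8. All Re(p)<0: Yes (stable)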